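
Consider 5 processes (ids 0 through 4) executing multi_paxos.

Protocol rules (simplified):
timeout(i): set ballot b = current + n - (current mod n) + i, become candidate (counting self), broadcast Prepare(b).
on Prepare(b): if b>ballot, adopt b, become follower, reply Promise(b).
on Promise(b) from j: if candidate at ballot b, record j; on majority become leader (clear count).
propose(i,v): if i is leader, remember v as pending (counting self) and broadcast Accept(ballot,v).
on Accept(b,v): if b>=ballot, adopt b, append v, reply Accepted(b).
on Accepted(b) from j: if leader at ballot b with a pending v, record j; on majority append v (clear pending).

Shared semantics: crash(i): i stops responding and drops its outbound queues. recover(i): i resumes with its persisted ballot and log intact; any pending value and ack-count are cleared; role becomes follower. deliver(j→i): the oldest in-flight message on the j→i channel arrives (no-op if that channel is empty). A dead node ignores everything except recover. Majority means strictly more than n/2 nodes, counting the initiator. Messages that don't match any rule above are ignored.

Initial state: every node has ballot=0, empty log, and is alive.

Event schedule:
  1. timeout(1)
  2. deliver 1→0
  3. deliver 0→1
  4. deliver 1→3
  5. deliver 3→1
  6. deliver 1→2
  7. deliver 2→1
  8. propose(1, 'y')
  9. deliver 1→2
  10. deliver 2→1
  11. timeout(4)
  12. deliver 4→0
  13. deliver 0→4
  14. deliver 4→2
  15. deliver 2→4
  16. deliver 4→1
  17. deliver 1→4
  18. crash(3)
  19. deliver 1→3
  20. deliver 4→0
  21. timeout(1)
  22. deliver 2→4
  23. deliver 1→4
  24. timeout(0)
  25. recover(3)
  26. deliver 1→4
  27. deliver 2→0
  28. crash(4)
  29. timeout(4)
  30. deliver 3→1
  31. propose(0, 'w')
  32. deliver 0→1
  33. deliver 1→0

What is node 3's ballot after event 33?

after 1 — timeout(1): n1:cand/b6/[-]
after 2 — deliver 1→0: n0:foll/b6/[-]
after 3 — deliver 0→1: ·
after 4 — deliver 1→3: n3:foll/b6/[-]
after 5 — deliver 3→1: n1:lead/b6/[-]
after 6 — deliver 1→2: n2:foll/b6/[-]
after 7 — deliver 2→1: ·
after 8 — propose(1,'y'): ·
after 9 — deliver 1→2: n2:foll/b6/[y]
after 10 — deliver 2→1: ·
after 11 — timeout(4): n4:cand/b9/[-]
after 12 — deliver 4→0: n0:foll/b9/[-]
after 13 — deliver 0→4: ·
after 14 — deliver 4→2: n2:foll/b9/[y]
after 15 — deliver 2→4: n4:lead/b9/[-]
after 16 — deliver 4→1: n1:foll/b9/[-]
after 17 — deliver 1→4: ·
after 18 — crash(3): n3:✗foll/b6/[-]
after 19 — deliver 1→3: ·
after 20 — deliver 4→0: ·
after 21 — timeout(1): n1:cand/b11/[-]
after 22 — deliver 2→4: ·
after 23 — deliver 1→4: ·
after 24 — timeout(0): n0:cand/b10/[-]
after 25 — recover(3): n3:foll/b6/[-]
after 26 — deliver 1→4: ·
after 27 — deliver 2→0: ·
after 28 — crash(4): n4:✗lead/b9/[-]
after 29 — timeout(4): ·
after 30 — deliver 3→1: ·
after 31 — propose(0,'w'): ·
after 32 — deliver 0→1: ·
after 33 — deliver 1→0: ·

6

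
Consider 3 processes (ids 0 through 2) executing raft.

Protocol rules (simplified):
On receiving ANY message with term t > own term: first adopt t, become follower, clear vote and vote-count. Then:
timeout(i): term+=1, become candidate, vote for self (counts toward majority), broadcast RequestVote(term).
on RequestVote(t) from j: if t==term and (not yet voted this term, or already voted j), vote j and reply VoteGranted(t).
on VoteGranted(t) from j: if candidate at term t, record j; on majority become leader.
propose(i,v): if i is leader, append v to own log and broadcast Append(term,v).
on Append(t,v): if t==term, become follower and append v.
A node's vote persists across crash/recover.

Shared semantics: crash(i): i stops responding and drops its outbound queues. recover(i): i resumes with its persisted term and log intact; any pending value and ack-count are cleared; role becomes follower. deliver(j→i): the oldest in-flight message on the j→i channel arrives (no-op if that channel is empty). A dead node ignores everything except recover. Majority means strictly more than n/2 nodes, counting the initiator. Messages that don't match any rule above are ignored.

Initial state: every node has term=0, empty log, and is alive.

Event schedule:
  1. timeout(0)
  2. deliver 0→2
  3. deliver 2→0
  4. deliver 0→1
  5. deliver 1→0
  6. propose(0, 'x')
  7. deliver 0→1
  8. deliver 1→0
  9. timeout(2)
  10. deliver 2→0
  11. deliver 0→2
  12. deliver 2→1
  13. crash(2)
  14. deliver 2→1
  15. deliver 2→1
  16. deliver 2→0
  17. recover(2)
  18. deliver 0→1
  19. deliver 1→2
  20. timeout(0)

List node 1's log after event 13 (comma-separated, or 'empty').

[1] timeout(0) → N0(cand t1 [-])
[2] deliver 0→2 → N2(foll t1 [-])
[3] deliver 2→0 → N0(lead t1 [-])
[4] deliver 0→1 → N1(foll t1 [-])
[5] deliver 1→0 → ∅
[6] propose(0,'x') → N0(lead t1 [x])
[7] deliver 0→1 → N1(foll t1 [x])
[8] deliver 1→0 → ∅
[9] timeout(2) → N2(cand t2 [-])
[10] deliver 2→0 → N0(foll t2 [x])
[11] deliver 0→2 → ∅
[12] deliver 2→1 → N1(foll t2 [x])
[13] crash(2) → N2(✗cand t2 [-])

x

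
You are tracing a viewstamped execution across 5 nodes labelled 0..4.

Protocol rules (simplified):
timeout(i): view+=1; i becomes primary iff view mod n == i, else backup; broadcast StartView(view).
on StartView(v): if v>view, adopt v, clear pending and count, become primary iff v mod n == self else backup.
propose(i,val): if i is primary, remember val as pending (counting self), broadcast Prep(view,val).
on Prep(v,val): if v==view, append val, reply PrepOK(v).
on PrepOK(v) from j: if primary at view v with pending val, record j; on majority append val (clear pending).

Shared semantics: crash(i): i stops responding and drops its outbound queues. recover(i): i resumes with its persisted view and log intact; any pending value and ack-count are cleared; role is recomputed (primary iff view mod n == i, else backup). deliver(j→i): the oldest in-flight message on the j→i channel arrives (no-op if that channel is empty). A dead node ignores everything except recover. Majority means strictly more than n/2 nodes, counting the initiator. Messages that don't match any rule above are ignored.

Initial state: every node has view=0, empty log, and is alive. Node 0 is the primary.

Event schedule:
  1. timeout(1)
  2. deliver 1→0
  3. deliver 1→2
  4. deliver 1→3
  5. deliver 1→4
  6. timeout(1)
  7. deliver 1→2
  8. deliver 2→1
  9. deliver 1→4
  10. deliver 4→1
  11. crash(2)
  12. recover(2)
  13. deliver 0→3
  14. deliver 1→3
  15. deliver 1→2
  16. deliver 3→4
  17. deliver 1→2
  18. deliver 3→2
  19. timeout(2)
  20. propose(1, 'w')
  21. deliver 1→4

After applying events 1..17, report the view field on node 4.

after 1 — timeout(1): n1:prim/v1/[-]
after 2 — deliver 1→0: n0:back/v1/[-]
after 3 — deliver 1→2: n2:back/v1/[-]
after 4 — deliver 1→3: n3:back/v1/[-]
after 5 — deliver 1→4: n4:back/v1/[-]
after 6 — timeout(1): n1:back/v2/[-]
after 7 — deliver 1→2: n2:prim/v2/[-]
after 8 — deliver 2→1: ·
after 9 — deliver 1→4: n4:back/v2/[-]
after 10 — deliver 4→1: ·
after 11 — crash(2): n2:✗prim/v2/[-]
after 12 — recover(2): n2:prim/v2/[-]
after 13 — deliver 0→3: ·
after 14 — deliver 1→3: n3:back/v2/[-]
after 15 — deliver 1→2: ·
after 16 — deliver 3→4: ·
after 17 — deliver 1→2: ·

2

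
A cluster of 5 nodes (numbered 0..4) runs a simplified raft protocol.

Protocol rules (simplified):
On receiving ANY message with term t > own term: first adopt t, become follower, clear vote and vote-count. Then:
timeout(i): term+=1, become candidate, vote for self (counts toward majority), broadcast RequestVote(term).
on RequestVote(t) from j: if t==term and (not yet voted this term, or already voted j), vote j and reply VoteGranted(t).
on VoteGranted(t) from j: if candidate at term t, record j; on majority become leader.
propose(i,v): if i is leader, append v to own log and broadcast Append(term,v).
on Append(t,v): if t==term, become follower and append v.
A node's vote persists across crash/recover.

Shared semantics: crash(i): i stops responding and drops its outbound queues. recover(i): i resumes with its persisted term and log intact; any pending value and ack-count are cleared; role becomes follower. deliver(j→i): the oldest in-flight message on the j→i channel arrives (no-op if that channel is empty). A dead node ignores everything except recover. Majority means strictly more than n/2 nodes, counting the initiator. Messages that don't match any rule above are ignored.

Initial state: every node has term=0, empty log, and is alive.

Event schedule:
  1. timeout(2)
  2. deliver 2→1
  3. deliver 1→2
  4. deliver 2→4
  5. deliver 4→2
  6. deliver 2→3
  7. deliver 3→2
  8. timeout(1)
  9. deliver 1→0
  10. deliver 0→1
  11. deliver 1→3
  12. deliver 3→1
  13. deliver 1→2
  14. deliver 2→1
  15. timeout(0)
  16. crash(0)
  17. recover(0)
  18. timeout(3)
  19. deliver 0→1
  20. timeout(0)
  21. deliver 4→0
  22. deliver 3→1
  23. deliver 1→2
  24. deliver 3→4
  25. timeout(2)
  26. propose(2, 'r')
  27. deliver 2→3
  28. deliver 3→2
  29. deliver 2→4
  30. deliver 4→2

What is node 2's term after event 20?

e1 timeout(2): 2[cand,t=1,-]
e2 deliver 2→1: 1[foll,t=1,-]
e3 deliver 1→2: ·
e4 deliver 2→4: 4[foll,t=1,-]
e5 deliver 4→2: 2[lead,t=1,-]
e6 deliver 2→3: 3[foll,t=1,-]
e7 deliver 3→2: ·
e8 timeout(1): 1[cand,t=2,-]
e9 deliver 1→0: 0[foll,t=2,-]
e10 deliver 0→1: ·
e11 deliver 1→3: 3[foll,t=2,-]
e12 deliver 3→1: 1[lead,t=2,-]
e13 deliver 1→2: 2[foll,t=2,-]
e14 deliver 2→1: ·
e15 timeout(0): 0[cand,t=3,-]
e16 crash(0): 0[✗cand,t=3,-]
e17 recover(0): 0[foll,t=3,-]
e18 timeout(3): 3[cand,t=3,-]
e19 deliver 0→1: ·
e20 timeout(0): 0[cand,t=4,-]

2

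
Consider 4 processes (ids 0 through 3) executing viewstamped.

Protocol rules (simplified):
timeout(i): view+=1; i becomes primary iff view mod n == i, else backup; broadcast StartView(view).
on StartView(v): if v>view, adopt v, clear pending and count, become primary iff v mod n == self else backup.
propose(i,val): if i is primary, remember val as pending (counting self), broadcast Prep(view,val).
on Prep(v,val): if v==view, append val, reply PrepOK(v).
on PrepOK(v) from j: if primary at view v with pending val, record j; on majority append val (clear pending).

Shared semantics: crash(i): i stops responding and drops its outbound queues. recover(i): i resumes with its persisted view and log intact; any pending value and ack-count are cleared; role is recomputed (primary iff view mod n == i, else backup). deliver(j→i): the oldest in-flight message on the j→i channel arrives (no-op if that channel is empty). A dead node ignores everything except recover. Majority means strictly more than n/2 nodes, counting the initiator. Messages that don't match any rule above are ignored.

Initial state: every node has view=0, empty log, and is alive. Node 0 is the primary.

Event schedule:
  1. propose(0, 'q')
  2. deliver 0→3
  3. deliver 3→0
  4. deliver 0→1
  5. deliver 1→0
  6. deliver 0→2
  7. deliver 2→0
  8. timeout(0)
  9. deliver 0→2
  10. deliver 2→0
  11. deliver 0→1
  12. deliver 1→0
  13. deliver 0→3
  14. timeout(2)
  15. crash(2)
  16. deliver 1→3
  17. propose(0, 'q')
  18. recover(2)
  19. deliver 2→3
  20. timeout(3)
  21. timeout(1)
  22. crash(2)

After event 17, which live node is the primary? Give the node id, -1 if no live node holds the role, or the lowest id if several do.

[1] propose(0,'q') → ∅
[2] deliver 0→3 → N3(back v0 [q])
[3] deliver 3→0 → ∅
[4] deliver 0→1 → N1(back v0 [q])
[5] deliver 1→0 → N0(prim v0 [q])
[6] deliver 0→2 → N2(back v0 [q])
[7] deliver 2→0 → ∅
[8] timeout(0) → N0(back v1 [q])
[9] deliver 0→2 → N2(back v1 [q])
[10] deliver 2→0 → ∅
[11] deliver 0→1 → N1(prim v1 [q])
[12] deliver 1→0 → ∅
[13] deliver 0→3 → N3(back v1 [q])
[14] timeout(2) → N2(prim v2 [q])
[15] crash(2) → N2(✗prim v2 [q])
[16] deliver 1→3 → ∅
[17] propose(0,'q') → ∅

1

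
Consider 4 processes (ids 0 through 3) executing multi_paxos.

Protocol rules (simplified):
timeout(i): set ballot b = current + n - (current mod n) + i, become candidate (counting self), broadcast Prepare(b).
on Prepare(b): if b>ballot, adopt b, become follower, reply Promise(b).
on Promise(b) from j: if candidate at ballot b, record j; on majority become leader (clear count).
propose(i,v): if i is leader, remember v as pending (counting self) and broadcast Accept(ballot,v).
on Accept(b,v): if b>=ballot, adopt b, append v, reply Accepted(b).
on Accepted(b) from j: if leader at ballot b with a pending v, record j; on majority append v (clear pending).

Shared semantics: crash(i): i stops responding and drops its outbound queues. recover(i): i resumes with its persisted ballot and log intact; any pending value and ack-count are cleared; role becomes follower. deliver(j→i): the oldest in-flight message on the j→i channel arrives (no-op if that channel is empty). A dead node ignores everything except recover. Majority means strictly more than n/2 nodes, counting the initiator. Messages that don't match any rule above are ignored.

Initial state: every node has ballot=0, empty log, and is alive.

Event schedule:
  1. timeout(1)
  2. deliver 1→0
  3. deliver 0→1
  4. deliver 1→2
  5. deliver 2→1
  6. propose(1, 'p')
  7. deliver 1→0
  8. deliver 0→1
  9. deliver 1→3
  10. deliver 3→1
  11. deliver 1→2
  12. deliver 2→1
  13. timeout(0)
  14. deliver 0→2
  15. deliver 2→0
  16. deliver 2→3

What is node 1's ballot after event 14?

5

[1] timeout(1) → N1(cand b5 [-])
[2] deliver 1→0 → N0(foll b5 [-])
[3] deliver 0→1 → ∅
[4] deliver 1→2 → N2(foll b5 [-])
[5] deliver 2→1 → N1(lead b5 [-])
[6] propose(1,'p') → ∅
[7] deliver 1→0 → N0(foll b5 [p])
[8] deliver 0→1 → ∅
[9] deliver 1→3 → N3(foll b5 [-])
[10] deliver 3→1 → ∅
[11] deliver 1→2 → N2(foll b5 [p])
[12] deliver 2→1 → N1(lead b5 [p])
[13] timeout(0) → N0(cand b8 [p])
[14] deliver 0→2 → N2(foll b8 [p])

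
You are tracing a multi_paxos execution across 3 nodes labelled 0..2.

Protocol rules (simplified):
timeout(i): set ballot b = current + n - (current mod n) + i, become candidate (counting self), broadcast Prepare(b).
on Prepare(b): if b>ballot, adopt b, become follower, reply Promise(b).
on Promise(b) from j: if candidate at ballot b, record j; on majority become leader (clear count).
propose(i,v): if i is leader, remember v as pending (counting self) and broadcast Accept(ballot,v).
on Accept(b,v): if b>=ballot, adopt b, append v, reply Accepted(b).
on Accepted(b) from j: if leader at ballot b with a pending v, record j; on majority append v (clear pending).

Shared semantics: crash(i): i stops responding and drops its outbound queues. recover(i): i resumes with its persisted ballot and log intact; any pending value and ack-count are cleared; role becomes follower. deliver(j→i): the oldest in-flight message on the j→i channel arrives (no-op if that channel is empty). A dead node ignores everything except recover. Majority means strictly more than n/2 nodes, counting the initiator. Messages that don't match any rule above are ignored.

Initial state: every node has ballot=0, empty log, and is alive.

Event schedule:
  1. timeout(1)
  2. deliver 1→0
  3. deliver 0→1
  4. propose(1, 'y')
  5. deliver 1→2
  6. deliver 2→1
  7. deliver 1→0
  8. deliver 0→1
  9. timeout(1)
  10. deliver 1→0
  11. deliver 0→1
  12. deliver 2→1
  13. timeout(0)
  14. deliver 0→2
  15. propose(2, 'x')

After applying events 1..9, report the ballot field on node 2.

4

1. timeout(1):  <1:cand b4 ->
2. deliver 1→0:  <0:foll b4 ->
3. deliver 0→1:  <1:lead b4 ->
4. propose(1,'y'):  nop
5. deliver 1→2:  <2:foll b4 ->
6. deliver 2→1:  nop
7. deliver 1→0:  <0:foll b4 y>
8. deliver 0→1:  <1:lead b4 y>
9. timeout(1):  <1:cand b7 y>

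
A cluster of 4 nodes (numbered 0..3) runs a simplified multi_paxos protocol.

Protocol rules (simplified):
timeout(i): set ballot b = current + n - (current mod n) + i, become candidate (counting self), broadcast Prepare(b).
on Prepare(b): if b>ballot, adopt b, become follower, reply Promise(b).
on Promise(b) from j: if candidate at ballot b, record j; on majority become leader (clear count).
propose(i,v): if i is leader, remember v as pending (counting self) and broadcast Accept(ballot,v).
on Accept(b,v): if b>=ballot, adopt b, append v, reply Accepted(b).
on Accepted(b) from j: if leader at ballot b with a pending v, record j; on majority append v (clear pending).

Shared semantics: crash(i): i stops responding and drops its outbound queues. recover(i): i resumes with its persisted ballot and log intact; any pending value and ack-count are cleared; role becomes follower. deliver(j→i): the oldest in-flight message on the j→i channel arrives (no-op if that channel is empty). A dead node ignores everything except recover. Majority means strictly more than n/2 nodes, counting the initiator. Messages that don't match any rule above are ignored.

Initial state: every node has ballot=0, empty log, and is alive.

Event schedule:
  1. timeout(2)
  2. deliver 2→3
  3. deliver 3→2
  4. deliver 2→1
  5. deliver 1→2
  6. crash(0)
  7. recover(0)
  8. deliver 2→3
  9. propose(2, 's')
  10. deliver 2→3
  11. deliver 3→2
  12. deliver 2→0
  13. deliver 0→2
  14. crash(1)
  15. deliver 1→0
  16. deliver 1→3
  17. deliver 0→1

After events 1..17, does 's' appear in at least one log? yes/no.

step 1 timeout(2): 2={cand,b=6,log=-}
step 2 deliver 2→3: 3={foll,b=6,log=-}
step 3 deliver 3→2: —
step 4 deliver 2→1: 1={foll,b=6,log=-}
step 5 deliver 1→2: 2={lead,b=6,log=-}
step 6 crash(0): 0={✗foll,b=0,log=-}
step 7 recover(0): 0={foll,b=0,log=-}
step 8 deliver 2→3: —
step 9 propose(2,'s'): —
step 10 deliver 2→3: 3={foll,b=6,log=s}
step 11 deliver 3→2: —
step 12 deliver 2→0: 0={foll,b=6,log=-}
step 13 deliver 0→2: —
step 14 crash(1): 1={✗foll,b=6,log=-}
step 15 deliver 1→0: —
step 16 deliver 1→3: —
step 17 deliver 0→1: —

yes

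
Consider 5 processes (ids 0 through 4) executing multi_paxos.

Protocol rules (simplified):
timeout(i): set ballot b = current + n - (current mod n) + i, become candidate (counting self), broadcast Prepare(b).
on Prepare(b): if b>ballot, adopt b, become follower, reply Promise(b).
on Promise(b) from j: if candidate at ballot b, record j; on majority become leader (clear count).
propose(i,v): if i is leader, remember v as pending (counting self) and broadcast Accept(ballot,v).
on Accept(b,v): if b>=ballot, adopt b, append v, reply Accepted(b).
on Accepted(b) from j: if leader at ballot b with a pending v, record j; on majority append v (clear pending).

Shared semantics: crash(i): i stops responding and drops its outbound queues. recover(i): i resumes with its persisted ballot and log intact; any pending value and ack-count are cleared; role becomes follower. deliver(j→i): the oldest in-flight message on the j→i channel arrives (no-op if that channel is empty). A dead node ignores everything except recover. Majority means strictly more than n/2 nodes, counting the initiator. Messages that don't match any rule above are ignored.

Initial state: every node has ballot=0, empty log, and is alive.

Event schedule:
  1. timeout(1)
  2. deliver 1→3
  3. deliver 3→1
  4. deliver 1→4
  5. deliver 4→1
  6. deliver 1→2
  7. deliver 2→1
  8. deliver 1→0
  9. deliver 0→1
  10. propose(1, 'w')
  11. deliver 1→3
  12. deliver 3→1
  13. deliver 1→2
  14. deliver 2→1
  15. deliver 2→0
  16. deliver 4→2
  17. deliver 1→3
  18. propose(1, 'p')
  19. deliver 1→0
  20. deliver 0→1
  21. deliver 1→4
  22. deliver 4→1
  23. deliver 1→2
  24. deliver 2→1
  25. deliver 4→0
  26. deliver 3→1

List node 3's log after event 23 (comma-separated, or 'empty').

w

after 1 — timeout(1): n1:cand/b6/[-]
after 2 — deliver 1→3: n3:foll/b6/[-]
after 3 — deliver 3→1: ·
after 4 — deliver 1→4: n4:foll/b6/[-]
after 5 — deliver 4→1: n1:lead/b6/[-]
after 6 — deliver 1→2: n2:foll/b6/[-]
after 7 — deliver 2→1: ·
after 8 — deliver 1→0: n0:foll/b6/[-]
after 9 — deliver 0→1: ·
after 10 — propose(1,'w'): ·
after 11 — deliver 1→3: n3:foll/b6/[w]
after 12 — deliver 3→1: ·
after 13 — deliver 1→2: n2:foll/b6/[w]
after 14 — deliver 2→1: n1:lead/b6/[w]
after 15 — deliver 2→0: ·
after 16 — deliver 4→2: ·
after 17 — deliver 1→3: ·
after 18 — propose(1,'p'): ·
after 19 — deliver 1→0: n0:foll/b6/[w]
after 20 — deliver 0→1: ·
after 21 — deliver 1→4: n4:foll/b6/[w]
after 22 — deliver 4→1: n1:lead/b6/[w,p]
after 23 — deliver 1→2: n2:foll/b6/[w,p]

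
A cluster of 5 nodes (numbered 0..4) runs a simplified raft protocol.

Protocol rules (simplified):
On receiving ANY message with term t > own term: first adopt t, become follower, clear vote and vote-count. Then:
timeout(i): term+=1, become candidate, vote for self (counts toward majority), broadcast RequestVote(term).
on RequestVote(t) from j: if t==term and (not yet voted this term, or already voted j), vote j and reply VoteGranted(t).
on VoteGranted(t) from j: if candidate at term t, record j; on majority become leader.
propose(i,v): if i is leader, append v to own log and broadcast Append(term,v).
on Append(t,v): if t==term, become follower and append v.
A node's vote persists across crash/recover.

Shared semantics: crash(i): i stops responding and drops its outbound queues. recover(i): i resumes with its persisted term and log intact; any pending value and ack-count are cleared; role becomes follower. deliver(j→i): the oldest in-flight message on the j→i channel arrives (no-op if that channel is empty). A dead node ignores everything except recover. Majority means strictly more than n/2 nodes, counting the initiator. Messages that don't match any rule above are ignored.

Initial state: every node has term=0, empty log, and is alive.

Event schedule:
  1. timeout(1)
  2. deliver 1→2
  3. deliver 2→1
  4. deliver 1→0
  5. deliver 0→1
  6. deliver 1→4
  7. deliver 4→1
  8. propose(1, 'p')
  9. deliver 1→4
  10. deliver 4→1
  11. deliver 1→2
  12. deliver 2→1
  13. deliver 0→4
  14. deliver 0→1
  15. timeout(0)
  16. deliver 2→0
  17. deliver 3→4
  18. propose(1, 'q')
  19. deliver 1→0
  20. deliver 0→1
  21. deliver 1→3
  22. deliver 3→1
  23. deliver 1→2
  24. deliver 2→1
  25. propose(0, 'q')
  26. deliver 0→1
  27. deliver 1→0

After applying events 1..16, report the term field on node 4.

1. timeout(1):  <1:cand t1 ->
2. deliver 1→2:  <2:foll t1 ->
3. deliver 2→1:  nop
4. deliver 1→0:  <0:foll t1 ->
5. deliver 0→1:  <1:lead t1 ->
6. deliver 1→4:  <4:foll t1 ->
7. deliver 4→1:  nop
8. propose(1,'p'):  <1:lead t1 p>
9. deliver 1→4:  <4:foll t1 p>
10. deliver 4→1:  nop
11. deliver 1→2:  <2:foll t1 p>
12. deliver 2→1:  nop
13. deliver 0→4:  nop
14. deliver 0→1:  nop
15. timeout(0):  <0:cand t2 ->
16. deliver 2→0:  nop

1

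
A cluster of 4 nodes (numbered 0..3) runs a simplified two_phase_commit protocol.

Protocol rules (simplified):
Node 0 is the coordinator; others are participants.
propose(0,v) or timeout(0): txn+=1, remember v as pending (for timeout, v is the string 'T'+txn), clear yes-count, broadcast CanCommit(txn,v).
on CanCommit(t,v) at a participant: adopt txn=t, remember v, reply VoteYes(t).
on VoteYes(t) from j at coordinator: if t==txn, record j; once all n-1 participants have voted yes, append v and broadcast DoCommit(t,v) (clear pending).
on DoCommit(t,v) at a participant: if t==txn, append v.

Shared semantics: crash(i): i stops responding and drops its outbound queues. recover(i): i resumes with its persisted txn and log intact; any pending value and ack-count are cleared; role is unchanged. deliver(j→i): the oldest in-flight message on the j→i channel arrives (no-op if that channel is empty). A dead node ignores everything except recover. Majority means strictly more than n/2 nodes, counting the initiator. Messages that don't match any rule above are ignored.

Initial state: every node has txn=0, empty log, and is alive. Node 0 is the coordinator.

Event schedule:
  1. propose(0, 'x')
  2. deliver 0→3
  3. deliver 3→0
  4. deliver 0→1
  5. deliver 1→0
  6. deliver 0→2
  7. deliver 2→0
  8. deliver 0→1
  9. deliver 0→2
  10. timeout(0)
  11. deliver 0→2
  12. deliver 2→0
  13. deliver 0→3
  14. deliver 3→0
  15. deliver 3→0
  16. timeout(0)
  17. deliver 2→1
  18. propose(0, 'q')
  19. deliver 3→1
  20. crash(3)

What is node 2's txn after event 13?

[1] propose(0,'x') → N0(coor t1 [-])
[2] deliver 0→3 → N3(part t1 [-])
[3] deliver 3→0 → ∅
[4] deliver 0→1 → N1(part t1 [-])
[5] deliver 1→0 → ∅
[6] deliver 0→2 → N2(part t1 [-])
[7] deliver 2→0 → N0(coor t1 [x])
[8] deliver 0→1 → N1(part t1 [x])
[9] deliver 0→2 → N2(part t1 [x])
[10] timeout(0) → N0(coor t2 [x])
[11] deliver 0→2 → N2(part t2 [x])
[12] deliver 2→0 → ∅
[13] deliver 0→3 → N3(part t1 [x])

2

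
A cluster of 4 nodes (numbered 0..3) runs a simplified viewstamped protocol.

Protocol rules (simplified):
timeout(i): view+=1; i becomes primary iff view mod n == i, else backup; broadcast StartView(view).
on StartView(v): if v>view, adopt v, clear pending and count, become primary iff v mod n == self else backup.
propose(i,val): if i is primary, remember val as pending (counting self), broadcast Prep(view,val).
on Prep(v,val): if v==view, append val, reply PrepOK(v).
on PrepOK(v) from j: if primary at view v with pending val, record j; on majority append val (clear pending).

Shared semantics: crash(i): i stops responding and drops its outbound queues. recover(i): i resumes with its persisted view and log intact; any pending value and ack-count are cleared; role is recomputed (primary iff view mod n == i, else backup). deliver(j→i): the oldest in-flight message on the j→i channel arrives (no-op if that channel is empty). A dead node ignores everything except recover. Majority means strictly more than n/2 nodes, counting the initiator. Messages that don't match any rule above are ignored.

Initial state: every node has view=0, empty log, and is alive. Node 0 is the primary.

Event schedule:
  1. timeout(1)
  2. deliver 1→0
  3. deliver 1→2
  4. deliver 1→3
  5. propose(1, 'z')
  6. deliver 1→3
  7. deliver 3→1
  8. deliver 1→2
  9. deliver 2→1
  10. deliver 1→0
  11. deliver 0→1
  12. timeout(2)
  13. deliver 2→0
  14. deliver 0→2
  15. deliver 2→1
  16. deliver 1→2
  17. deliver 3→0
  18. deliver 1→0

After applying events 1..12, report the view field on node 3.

1. timeout(1):  <1:prim v1 ->
2. deliver 1→0:  <0:back v1 ->
3. deliver 1→2:  <2:back v1 ->
4. deliver 1→3:  <3:back v1 ->
5. propose(1,'z'):  nop
6. deliver 1→3:  <3:back v1 z>
7. deliver 3→1:  nop
8. deliver 1→2:  <2:back v1 z>
9. deliver 2→1:  <1:prim v1 z>
10. deliver 1→0:  <0:back v1 z>
11. deliver 0→1:  nop
12. timeout(2):  <2:prim v2 z>

1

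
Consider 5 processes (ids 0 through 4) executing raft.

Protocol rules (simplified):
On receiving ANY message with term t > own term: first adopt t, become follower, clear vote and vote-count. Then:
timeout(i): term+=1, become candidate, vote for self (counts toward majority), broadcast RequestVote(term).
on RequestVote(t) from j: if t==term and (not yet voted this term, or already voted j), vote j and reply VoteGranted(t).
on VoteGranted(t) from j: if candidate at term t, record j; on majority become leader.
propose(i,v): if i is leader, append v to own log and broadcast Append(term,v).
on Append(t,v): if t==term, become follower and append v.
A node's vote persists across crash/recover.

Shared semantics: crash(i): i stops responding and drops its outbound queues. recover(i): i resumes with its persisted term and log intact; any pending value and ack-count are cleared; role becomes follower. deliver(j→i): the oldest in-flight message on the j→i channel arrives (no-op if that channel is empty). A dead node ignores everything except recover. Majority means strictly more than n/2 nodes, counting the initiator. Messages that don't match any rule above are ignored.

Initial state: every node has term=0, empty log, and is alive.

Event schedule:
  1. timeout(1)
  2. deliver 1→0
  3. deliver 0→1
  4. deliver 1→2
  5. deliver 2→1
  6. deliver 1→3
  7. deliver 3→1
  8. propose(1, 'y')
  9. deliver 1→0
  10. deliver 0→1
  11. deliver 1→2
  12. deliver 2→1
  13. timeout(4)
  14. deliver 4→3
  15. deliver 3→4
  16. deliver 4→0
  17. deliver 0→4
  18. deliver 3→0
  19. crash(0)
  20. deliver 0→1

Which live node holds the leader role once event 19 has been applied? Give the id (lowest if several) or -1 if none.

e1 timeout(1): 1[cand,t=1,-]
e2 deliver 1→0: 0[foll,t=1,-]
e3 deliver 0→1: ·
e4 deliver 1→2: 2[foll,t=1,-]
e5 deliver 2→1: 1[lead,t=1,-]
e6 deliver 1→3: 3[foll,t=1,-]
e7 deliver 3→1: ·
e8 propose(1,'y'): 1[lead,t=1,y]
e9 deliver 1→0: 0[foll,t=1,y]
e10 deliver 0→1: ·
e11 deliver 1→2: 2[foll,t=1,y]
e12 deliver 2→1: ·
e13 timeout(4): 4[cand,t=1,-]
e14 deliver 4→3: ·
e15 deliver 3→4: ·
e16 deliver 4→0: ·
e17 deliver 0→4: ·
e18 deliver 3→0: ·
e19 crash(0): 0[✗foll,t=1,y]

1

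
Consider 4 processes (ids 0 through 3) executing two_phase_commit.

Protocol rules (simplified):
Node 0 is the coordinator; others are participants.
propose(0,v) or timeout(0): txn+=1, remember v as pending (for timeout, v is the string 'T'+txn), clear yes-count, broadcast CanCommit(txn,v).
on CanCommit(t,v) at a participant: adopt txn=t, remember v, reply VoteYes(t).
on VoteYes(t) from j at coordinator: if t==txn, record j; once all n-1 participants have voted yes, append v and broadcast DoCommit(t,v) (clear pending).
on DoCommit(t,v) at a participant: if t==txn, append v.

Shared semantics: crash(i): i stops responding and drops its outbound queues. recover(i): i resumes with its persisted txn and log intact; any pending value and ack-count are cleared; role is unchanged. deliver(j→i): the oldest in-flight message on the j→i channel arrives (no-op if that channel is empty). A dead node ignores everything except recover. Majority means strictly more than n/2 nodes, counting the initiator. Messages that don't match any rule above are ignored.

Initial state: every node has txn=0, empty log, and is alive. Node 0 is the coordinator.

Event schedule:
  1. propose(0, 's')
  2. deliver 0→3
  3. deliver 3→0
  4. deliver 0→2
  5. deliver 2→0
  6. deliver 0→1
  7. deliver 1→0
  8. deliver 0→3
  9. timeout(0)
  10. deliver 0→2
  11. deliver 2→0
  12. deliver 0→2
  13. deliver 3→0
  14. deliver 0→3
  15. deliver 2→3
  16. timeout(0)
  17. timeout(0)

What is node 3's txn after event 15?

e1 propose(0,'s'): 0[coor,t=1,-]
e2 deliver 0→3: 3[part,t=1,-]
e3 deliver 3→0: ·
e4 deliver 0→2: 2[part,t=1,-]
e5 deliver 2→0: ·
e6 deliver 0→1: 1[part,t=1,-]
e7 deliver 1→0: 0[coor,t=1,s]
e8 deliver 0→3: 3[part,t=1,s]
e9 timeout(0): 0[coor,t=2,s]
e10 deliver 0→2: 2[part,t=1,s]
e11 deliver 2→0: ·
e12 deliver 0→2: 2[part,t=2,s]
e13 deliver 3→0: ·
e14 deliver 0→3: 3[part,t=2,s]
e15 deliver 2→3: ·

2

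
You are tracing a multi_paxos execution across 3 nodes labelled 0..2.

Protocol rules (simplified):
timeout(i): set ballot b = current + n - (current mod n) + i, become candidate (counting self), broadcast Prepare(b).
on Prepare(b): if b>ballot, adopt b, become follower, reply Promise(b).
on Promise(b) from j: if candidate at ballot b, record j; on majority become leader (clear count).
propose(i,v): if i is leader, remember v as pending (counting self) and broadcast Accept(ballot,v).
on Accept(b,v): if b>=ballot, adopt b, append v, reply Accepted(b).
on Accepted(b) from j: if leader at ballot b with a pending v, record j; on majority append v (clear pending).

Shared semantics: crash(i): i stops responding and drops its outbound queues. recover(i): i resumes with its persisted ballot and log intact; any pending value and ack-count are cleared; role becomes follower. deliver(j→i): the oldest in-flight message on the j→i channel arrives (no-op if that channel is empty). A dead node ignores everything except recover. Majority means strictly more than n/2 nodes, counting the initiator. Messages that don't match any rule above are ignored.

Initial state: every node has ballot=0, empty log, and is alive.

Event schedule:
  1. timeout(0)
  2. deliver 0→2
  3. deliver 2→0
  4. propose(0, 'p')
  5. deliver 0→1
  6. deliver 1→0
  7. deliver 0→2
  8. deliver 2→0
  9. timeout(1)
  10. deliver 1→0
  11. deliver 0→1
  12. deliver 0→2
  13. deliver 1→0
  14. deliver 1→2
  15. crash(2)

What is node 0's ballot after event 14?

1. timeout(0):  <0:cand b3 ->
2. deliver 0→2:  <2:foll b3 ->
3. deliver 2→0:  <0:lead b3 ->
4. propose(0,'p'):  nop
5. deliver 0→1:  <1:foll b3 ->
6. deliver 1→0:  nop
7. deliver 0→2:  <2:foll b3 p>
8. deliver 2→0:  <0:lead b3 p>
9. timeout(1):  <1:cand b7 ->
10. deliver 1→0:  <0:foll b7 p>
11. deliver 0→1:  nop
12. deliver 0→2:  nop
13. deliver 1→0:  nop
14. deliver 1→2:  <2:foll b7 p>

7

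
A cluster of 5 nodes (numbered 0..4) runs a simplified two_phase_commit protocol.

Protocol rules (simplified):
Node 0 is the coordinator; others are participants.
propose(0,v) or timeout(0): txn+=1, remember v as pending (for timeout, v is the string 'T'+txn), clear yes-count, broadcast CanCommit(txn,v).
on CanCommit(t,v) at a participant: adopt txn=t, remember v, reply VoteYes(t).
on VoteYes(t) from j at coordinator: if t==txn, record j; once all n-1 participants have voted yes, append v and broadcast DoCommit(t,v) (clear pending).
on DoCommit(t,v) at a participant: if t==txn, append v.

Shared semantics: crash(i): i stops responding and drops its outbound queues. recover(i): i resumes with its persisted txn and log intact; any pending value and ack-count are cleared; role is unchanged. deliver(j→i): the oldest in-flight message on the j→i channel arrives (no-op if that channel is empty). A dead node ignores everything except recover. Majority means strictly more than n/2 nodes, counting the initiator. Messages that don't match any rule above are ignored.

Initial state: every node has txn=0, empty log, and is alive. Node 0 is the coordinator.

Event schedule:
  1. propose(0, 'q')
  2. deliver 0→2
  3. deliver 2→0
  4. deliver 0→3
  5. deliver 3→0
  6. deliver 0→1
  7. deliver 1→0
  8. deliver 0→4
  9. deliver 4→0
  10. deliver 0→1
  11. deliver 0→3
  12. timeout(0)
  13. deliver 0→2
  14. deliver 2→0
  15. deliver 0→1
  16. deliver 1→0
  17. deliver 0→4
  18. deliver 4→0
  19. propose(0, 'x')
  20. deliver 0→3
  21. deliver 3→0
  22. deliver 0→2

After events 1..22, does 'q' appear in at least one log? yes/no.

step 1 propose(0,'q'): 0={coor,t=1,log=-}
step 2 deliver 0→2: 2={part,t=1,log=-}
step 3 deliver 2→0: —
step 4 deliver 0→3: 3={part,t=1,log=-}
step 5 deliver 3→0: —
step 6 deliver 0→1: 1={part,t=1,log=-}
step 7 deliver 1→0: —
step 8 deliver 0→4: 4={part,t=1,log=-}
step 9 deliver 4→0: 0={coor,t=1,log=q}
step 10 deliver 0→1: 1={part,t=1,log=q}
step 11 deliver 0→3: 3={part,t=1,log=q}
step 12 timeout(0): 0={coor,t=2,log=q}
step 13 deliver 0→2: 2={part,t=1,log=q}
step 14 deliver 2→0: —
step 15 deliver 0→1: 1={part,t=2,log=q}
step 16 deliver 1→0: —
step 17 deliver 0→4: 4={part,t=1,log=q}
step 18 deliver 4→0: —
step 19 propose(0,'x'): 0={coor,t=3,log=q}
step 20 deliver 0→3: 3={part,t=2,log=q}
step 21 deliver 3→0: —
step 22 deliver 0→2: 2={part,t=2,log=q}

yes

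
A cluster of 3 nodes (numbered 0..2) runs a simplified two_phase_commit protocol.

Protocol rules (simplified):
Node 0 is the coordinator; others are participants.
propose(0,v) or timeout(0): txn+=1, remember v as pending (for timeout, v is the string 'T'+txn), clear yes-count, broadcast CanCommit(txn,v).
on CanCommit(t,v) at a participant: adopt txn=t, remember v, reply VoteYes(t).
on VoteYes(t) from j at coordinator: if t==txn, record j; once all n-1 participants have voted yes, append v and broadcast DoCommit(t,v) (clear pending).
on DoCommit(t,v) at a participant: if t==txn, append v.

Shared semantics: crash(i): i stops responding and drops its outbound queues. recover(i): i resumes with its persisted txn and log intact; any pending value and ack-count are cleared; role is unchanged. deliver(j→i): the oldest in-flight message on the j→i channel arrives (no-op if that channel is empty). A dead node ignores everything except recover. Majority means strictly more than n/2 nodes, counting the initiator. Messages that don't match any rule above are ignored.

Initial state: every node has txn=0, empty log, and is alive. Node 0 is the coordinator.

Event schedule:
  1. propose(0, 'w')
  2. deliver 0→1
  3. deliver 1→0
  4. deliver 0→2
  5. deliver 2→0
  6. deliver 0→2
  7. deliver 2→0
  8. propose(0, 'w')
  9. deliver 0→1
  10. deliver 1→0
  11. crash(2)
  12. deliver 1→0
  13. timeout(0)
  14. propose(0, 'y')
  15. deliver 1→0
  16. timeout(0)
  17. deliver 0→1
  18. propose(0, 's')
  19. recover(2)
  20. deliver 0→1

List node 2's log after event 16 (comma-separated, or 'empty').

w

step 1 propose(0,'w'): 0={coor,t=1,log=-}
step 2 deliver 0→1: 1={part,t=1,log=-}
step 3 deliver 1→0: —
step 4 deliver 0→2: 2={part,t=1,log=-}
step 5 deliver 2→0: 0={coor,t=1,log=w}
step 6 deliver 0→2: 2={part,t=1,log=w}
step 7 deliver 2→0: —
step 8 propose(0,'w'): 0={coor,t=2,log=w}
step 9 deliver 0→1: 1={part,t=1,log=w}
step 10 deliver 1→0: —
step 11 crash(2): 2={✗part,t=1,log=w}
step 12 deliver 1→0: —
step 13 timeout(0): 0={coor,t=3,log=w}
step 14 propose(0,'y'): 0={coor,t=4,log=w}
step 15 deliver 1→0: —
step 16 timeout(0): 0={coor,t=5,log=w}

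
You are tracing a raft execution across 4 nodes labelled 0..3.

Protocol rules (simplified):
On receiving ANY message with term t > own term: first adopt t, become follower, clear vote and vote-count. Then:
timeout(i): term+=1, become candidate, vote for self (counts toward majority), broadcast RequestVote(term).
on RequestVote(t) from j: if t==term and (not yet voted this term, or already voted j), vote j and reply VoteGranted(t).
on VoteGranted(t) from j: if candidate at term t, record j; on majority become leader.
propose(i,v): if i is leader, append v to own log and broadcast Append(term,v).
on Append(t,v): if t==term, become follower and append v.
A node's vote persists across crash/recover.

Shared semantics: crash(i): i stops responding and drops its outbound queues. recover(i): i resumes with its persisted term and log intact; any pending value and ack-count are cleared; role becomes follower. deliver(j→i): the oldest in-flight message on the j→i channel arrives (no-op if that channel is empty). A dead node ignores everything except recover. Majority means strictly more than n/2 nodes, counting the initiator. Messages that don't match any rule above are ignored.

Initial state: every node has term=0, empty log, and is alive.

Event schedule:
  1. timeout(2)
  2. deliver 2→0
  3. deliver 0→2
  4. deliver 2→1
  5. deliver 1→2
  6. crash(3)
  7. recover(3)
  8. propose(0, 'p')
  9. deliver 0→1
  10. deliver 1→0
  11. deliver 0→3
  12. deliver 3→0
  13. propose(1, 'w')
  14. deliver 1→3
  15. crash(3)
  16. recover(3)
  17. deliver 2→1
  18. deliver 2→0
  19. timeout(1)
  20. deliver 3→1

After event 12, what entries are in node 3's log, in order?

after 1 — timeout(2): n2:cand/t1/[-]
after 2 — deliver 2→0: n0:foll/t1/[-]
after 3 — deliver 0→2: ·
after 4 — deliver 2→1: n1:foll/t1/[-]
after 5 — deliver 1→2: n2:lead/t1/[-]
after 6 — crash(3): n3:✗foll/t0/[-]
after 7 — recover(3): n3:foll/t0/[-]
after 8 — propose(0,'p'): ·
after 9 — deliver 0→1: ·
after 10 — deliver 1→0: ·
after 11 — deliver 0→3: ·
after 12 — deliver 3→0: ·

empty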